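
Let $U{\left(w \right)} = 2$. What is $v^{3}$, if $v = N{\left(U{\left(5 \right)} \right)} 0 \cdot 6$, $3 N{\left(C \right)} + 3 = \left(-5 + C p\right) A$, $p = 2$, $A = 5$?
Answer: $0$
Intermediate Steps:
$N{\left(C \right)} = - \frac{28}{3} + \frac{10 C}{3}$ ($N{\left(C \right)} = -1 + \frac{\left(-5 + C 2\right) 5}{3} = -1 + \frac{\left(-5 + 2 C\right) 5}{3} = -1 + \frac{-25 + 10 C}{3} = -1 + \left(- \frac{25}{3} + \frac{10 C}{3}\right) = - \frac{28}{3} + \frac{10 C}{3}$)
$v = 0$ ($v = \left(- \frac{28}{3} + \frac{10}{3} \cdot 2\right) 0 \cdot 6 = \left(- \frac{28}{3} + \frac{20}{3}\right) 0 \cdot 6 = \left(- \frac{8}{3}\right) 0 \cdot 6 = 0 \cdot 6 = 0$)
$v^{3} = 0^{3} = 0$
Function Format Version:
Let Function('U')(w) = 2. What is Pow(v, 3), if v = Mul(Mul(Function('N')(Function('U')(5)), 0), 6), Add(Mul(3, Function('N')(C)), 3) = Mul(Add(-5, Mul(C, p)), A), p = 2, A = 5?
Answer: 0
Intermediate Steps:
Function('N')(C) = Add(Rational(-28, 3), Mul(Rational(10, 3), C)) (Function('N')(C) = Add(-1, Mul(Rational(1, 3), Mul(Add(-5, Mul(C, 2)), 5))) = Add(-1, Mul(Rational(1, 3), Mul(Add(-5, Mul(2, C)), 5))) = Add(-1, Mul(Rational(1, 3), Add(-25, Mul(10, C)))) = Add(-1, Add(Rational(-25, 3), Mul(Rational(10, 3), C))) = Add(Rational(-28, 3), Mul(Rational(10, 3), C)))
v = 0 (v = Mul(Mul(Add(Rational(-28, 3), Mul(Rational(10, 3), 2)), 0), 6) = Mul(Mul(Add(Rational(-28, 3), Rational(20, 3)), 0), 6) = Mul(Mul(Rational(-8, 3), 0), 6) = Mul(0, 6) = 0)
Pow(v, 3) = Pow(0, 3) = 0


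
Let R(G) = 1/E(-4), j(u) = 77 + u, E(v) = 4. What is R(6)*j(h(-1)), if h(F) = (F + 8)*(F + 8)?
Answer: 63/2 ≈ 31.500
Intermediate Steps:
h(F) = (8 + F)**2 (h(F) = (8 + F)*(8 + F) = (8 + F)**2)
R(G) = 1/4
R(6)*j(h(-1)) = (77 + (8 - 1)**2)/4 = (77 + 7**2)/4 = (77 + 49)/4 = (1/4)*126 = 63/2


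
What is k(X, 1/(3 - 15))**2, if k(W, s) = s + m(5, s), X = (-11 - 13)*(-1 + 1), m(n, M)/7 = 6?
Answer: 253009/144 ≈ 1757.0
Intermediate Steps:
m(n, M) = 42 (m(n, M) = 7*6 = 42)
X = 0 (X = -24*0 = 0)
k(W, s) = 42 + s (k(W, s) = s + 42 = 42 + s)
k(X, 1/(3 - 15))**2 = (42 + 1/(3 - 15))**2 = (42 + 1/(-12))**2 = (42 - 1/12)**2 = (503/12)**2 = 253009/144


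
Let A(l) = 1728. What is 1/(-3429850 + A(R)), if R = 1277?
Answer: -1/3428122 ≈ -2.9170e-7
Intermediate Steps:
1/(-3429850 + A(R)) = 1/(-3429850 + 1728) = 1/(-3428122) = -1/3428122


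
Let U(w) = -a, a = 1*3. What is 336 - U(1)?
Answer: 339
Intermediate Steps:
a = 3
U(w) = -3 (U(w) = -1*3 = -3)
336 - U(1) = 336 - 1*(-3) = 336 + 3 = 339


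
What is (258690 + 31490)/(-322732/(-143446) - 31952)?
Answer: -2081258014/229153193 ≈ -9.0824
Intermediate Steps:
(258690 + 31490)/(-322732/(-143446) - 31952) = 290180/(-322732*(-1/143446) - 31952) = 290180/(161366/71723 - 31952) = 290180/(-2291531930/71723) = 290180*(-71723/2291531930) = -2081258014/229153193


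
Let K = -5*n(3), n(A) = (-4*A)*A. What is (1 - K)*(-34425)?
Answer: 6162075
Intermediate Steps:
n(A) = -4*A²
K = 180 (K = -(-20)*3² = -(-20)*9 = -5*(-36) = 180)
(1 - K)*(-34425) = (1 - 1*180)*(-34425) = (1 - 180)*(-34425) = -179*(-34425) = 6162075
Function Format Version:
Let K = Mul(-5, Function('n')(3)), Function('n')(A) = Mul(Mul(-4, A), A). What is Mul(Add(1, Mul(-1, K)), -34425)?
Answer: 6162075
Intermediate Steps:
Function('n')(A) = Mul(-4, Pow(A, 2))
K = 180 (K = Mul(-5, Mul(-4, Pow(3, 2))) = Mul(-5, Mul(-4, 9)) = Mul(-5, -36) = 180)
Mul(Add(1, Mul(-1, K)), -34425) = Mul(Add(1, Mul(-1, 180)), -34425) = Mul(Add(1, -180), -34425) = Mul(-179, -34425) = 6162075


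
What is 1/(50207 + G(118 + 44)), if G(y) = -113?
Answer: 1/50094 ≈ 1.9962e-5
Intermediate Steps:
1/(50207 + G(118 + 44)) = 1/(50207 - 113) = 1/50094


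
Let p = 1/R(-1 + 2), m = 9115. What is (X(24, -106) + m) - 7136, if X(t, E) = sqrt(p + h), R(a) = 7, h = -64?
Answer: 1979 + I*sqrt(3129)/7 ≈ 1979.0 + 7.9911*I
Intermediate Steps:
p = 1/7 ≈ 0.14286
X(t, E) = I*sqrt(3129)/7 (X(t, E) = sqrt(1/7 - 64) = sqrt(-447/7) = I*sqrt(3129)/7)
(X(24, -106) + m) - 7136 = (I*sqrt(3129)/7 + 9115) - 7136 = (9115 + I*sqrt(3129)/7) - 7136 = 1979 + I*sqrt(3129)/7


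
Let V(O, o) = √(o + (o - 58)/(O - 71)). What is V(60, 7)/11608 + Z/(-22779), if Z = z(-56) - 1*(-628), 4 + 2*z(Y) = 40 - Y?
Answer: -674/22779 + √22/15961 ≈ -0.029295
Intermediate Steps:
z(Y) = 18 - Y/2 (z(Y) = -2 + (40 - Y)/2 = -2 + (20 - Y/2) = 18 - Y/2)
V(O, o) = √(o + (-58 + o)/(-71 + O))
Z = 674 (Z = (18 - ½*(-56)) - 1*(-628) = (18 + 28) + 628 = 46 + 628 = 674)
V(60, 7)/11608 + Z/(-22779) = √((-58 + 7 + 7*(-71 + 60))/(-71 + 60))/11608 + 674/(-22779) = √((-58 + 7 + 7*(-11))/(-11))*(1/11608) + 674*(-1/22779) = √(-(-58 + 7 - 77)/11)*(1/11608) - 674/22779 = √(-1/11*(-128))*(1/11608) - 674/22779 = √(128/11)*(1/11608) - 674/22779 = (8*√22/11)*(1/11608) - 674/22779 = √22/15961 - 674/22779 = -674/22779 + √22/15961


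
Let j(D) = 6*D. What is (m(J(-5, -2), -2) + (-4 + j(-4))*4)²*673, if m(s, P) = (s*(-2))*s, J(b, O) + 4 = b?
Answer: 50526148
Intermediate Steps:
J(b, O) = -4 + b
m(s, P) = -2*s² (m(s, P) = (-2*s)*s = -2*s²)
(m(J(-5, -2), -2) + (-4 + j(-4))*4)²*673 = (-2*(-4 - 5)² + (-4 + 6*(-4))*4)²*673 = (-2*(-9)² + (-4 - 24)*4)²*673 = (-2*81 - 28*4)²*673 = (-162 - 112)²*673 = (-274)²*673 = 75076*673 = 50526148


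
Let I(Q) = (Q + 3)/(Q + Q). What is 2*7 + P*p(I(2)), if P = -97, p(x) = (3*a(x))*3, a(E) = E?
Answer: -4309/4 ≈ -1077.3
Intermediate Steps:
I(Q) = (3 + Q)/(2*Q) (I(Q) = (3 + Q)/((2*Q)) = (3 + Q)*(1/(2*Q)) = (3 + Q)/(2*Q))
p(x) = 9*x (p(x) = (3*x)*3 = 9*x)
2*7 + P*p(I(2)) = 2*7 - 873*(1/2)*(3 + 2)/2 = 14 - 873*(1/2)*(1/2)*5 = 14 - 873*5/4 = 14 - 97*45/4 = 14 - 4365/4 = -4309/4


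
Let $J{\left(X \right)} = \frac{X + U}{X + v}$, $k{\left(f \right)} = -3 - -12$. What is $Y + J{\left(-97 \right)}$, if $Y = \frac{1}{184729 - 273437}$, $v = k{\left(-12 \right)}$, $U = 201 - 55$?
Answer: $- \frac{1086695}{1951576} \approx -0.55683$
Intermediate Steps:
$k{\left(f \right)} = 9$ ($k{\left(f \right)} = -3 + 12 = 9$)
$U = 146$ ($U = 201 - 55 = 146$)
$v = 9$
$J{\left(X \right)} = \frac{146 + X}{9 + X}$ ($J{\left(X \right)} = \frac{X + 146}{X + 9} = \frac{146 + X}{9 + X}$)
$Y = - \frac{1}{88708}$ ($Y = \frac{1}{-88708} = - \frac{1}{88708} \approx -1.1273 \cdot 10^{-5}$)
$Y + J{\left(-97 \right)} = - \frac{1}{88708} + \frac{146 - 97}{9 - 97} = - \frac{1}{88708} + \frac{1}{-88} \cdot 49 = - \frac{1}{88708} - \frac{49}{88} = - \frac{1086695}{1951576}$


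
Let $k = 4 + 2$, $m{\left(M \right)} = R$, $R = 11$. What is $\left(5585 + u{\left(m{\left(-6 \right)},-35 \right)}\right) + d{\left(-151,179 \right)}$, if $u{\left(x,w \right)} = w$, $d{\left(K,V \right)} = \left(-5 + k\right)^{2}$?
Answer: $5551$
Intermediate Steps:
$m{\left(M \right)} = 11$
$k = 6$
$d{\left(K,V \right)} = 1$ ($d{\left(K,V \right)} = \left(-5 + 6\right)^{2} = 1^{2} = 1$)
$\left(5585 + u{\left(m{\left(-6 \right)},-35 \right)}\right) + d{\left(-151,179 \right)} = \left(5585 - 35\right) + 1 = 5550 + 1 = 5551$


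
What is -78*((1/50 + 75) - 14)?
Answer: -118989/25 ≈ -4759.6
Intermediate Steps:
-78*((1/50 + 75) - 14) = -78*(3751/50 - 14) = -78*3051/50 = -118989/25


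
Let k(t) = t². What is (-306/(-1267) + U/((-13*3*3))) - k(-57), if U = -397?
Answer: -481089710/148239 ≈ -3245.4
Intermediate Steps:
(-306/(-1267) + U/((-13*3*3))) - k(-57) = (-306/(-1267) - 397/(-13*3*3)) - 1*(-57)² = (-306*(-1/1267) - 397/((-39*3))) - 1*3249 = (306/1267 - 397/(-117)) - 3249 = (306/1267 - 397*(-1/117)) - 3249 = (306/1267 + 397/117) - 3249 = 538801/148239 - 3249 = -481089710/148239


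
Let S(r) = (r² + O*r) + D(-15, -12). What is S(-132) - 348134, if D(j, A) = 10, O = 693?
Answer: -422176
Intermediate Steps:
S(r) = 10 + r² + 693*r (S(r) = (r² + 693*r) + 10 = 10 + r² + 693*r)
S(-132) - 348134 = (10 + (-132)² + 693*(-132)) - 348134 = (10 + 17424 - 91476) - 348134 = -74042 - 348134 = -422176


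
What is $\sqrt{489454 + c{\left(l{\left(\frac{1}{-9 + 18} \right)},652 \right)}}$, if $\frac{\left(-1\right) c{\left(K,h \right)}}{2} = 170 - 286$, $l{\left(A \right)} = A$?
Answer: $\sqrt{489686} \approx 699.78$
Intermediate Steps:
$c{\left(K,h \right)} = 232$ ($c{\left(K,h \right)} = - 2 \left(170 - 286\right) = \left(-2\right) \left(-116\right) = 232$)
$\sqrt{489454 + c{\left(l{\left(\frac{1}{-9 + 18} \right)},652 \right)}} = \sqrt{489454 + 232} = \sqrt{489686}$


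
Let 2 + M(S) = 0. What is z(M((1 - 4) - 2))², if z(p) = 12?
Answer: 144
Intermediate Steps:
M(S) = -2 (M(S) = -2 + 0 = -2)
z(M((1 - 4) - 2))² = 12² = 144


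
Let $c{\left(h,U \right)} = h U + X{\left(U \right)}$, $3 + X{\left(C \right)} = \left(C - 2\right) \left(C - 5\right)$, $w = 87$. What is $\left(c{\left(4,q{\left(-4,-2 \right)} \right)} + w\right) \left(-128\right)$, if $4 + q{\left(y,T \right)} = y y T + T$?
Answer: $-211456$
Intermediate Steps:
$X{\left(C \right)} = -3 + \left(-5 + C\right) \left(-2 + C\right)$ ($X{\left(C \right)} = -3 + \left(C - 2\right) \left(C - 5\right) = -3 + \left(-2 + C\right) \left(-5 + C\right) = -3 + \left(-5 + C\right) \left(-2 + C\right)$)
$q{\left(y,T \right)} = -4 + T + T y^{2}$ ($q{\left(y,T \right)} = -4 + \left(y y T + T\right) = -4 + \left(y^{2} T + T\right) = -4 + \left(T y^{2} + T\right) = -4 + \left(T + T y^{2}\right) = -4 + T + T y^{2}$)
$c{\left(h,U \right)} = 7 + U^{2} - 7 U + U h$ ($c{\left(h,U \right)} = h U + \left(7 + U^{2} - 7 U\right) = U h + \left(7 + U^{2} - 7 U\right) = 7 + U^{2} - 7 U + U h$)
$\left(c{\left(4,q{\left(-4,-2 \right)} \right)} + w\right) \left(-128\right) = \left(\left(7 + \left(-4 - 2 - 2 \left(-4\right)^{2}\right)^{2} - 7 \left(-4 - 2 - 2 \left(-4\right)^{2}\right) + \left(-4 - 2 - 2 \left(-4\right)^{2}\right) 4\right) + 87\right) \left(-128\right) = \left(\left(7 + \left(-4 - 2 - 32\right)^{2} - 7 \left(-4 - 2 - 32\right) + \left(-4 - 2 - 32\right) 4\right) + 87\right) \left(-128\right) = \left(\left(7 + \left(-38\right)^{2} - -266 - 152\right) + 87\right) \left(-128\right) = \left(\left(7 + 1444 + 266 - 152\right) + 87\right) \left(-128\right) = \left(1565 + 87\right) \left(-128\right) = 1652 \left(-128\right) = -211456$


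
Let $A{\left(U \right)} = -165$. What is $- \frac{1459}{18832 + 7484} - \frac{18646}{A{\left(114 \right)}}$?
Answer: $\frac{163482467}{1447380} \approx 112.95$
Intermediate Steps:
$- \frac{1459}{18832 + 7484} - \frac{18646}{A{\left(114 \right)}} = - \frac{1459}{18832 + 7484} - \frac{18646}{-165} = - \frac{1459}{26316} - - \frac{18646}{165} = \left(-1459\right) \frac{1}{26316} + \frac{18646}{165} = - \frac{1459}{26316} + \frac{18646}{165} = \frac{163482467}{1447380}$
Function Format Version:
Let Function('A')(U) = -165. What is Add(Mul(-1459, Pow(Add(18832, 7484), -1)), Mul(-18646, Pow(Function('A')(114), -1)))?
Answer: Rational(163482467, 1447380) ≈ 112.95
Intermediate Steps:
Add(Mul(-1459, Pow(Add(18832, 7484), -1)), Mul(-18646, Pow(Function('A')(114), -1))) = Add(Mul(-1459, Pow(Add(18832, 7484), -1)), Mul(-18646, Pow(-165, -1))) = Add(Mul(-1459, Pow(26316, -1)), Mul(-18646, Rational(-1, 165))) = Add(Mul(-1459, Rational(1, 26316)), Rational(18646, 165)) = Add(Rational(-1459, 26316), Rational(18646, 165)) = Rational(163482467, 1447380)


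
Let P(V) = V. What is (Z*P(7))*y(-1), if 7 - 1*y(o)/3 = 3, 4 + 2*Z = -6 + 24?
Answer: 588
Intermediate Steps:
Z = 7 (Z = -2 + (-6 + 24)/2 = -2 + (1/2)*18 = -2 + 9 = 7)
y(o) = 12 (y(o) = 21 - 3*3 = 21 - 9 = 12)
(Z*P(7))*y(-1) = (7*7)*12 = 49*12 = 588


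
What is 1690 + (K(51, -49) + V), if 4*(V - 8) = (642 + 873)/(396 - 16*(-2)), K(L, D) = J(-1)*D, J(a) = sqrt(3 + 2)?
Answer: 2908491/1712 - 49*sqrt(5) ≈ 1589.3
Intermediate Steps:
J(a) = sqrt(5)
K(L, D) = D*sqrt(5) (K(L, D) = sqrt(5)*D = D*sqrt(5))
V = 15211/1712 (V = 8 + ((642 + 873)/(396 - 16*(-2)))/4 = 8 + (1515/(396 + 32))/4 = 8 + (1515/428)/4 = 8 + (1515*(1/428))/4 = 8 + (1/4)*(1515/428) = 8 + 1515/1712 = 15211/1712 ≈ 8.8849)
1690 + (K(51, -49) + V) = 1690 + (-49*sqrt(5) + 15211/1712) = 1690 + (15211/1712 - 49*sqrt(5)) = 2908491/1712 - 49*sqrt(5)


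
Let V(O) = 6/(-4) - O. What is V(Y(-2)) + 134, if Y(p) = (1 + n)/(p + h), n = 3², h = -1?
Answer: 815/6 ≈ 135.83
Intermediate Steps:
n = 9
Y(p) = 10/(-1 + p) (Y(p) = (1 + 9)/(p - 1) = 10/(-1 + p))
V(O) = -3/2 - O (V(O) = 6*(-¼) - O = -3/2 - O)
V(Y(-2)) + 134 = (-3/2 - 10/(-1 - 2)) + 134 = (-3/2 - 10/(-3)) + 134 = (-3/2 - 10*(-1)/3) + 134 = (-3/2 - 1*(-10/3)) + 134 = (-3/2 + 10/3) + 134 = 11/6 + 134 = 815/6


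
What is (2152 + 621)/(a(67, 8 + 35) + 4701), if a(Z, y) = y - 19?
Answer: 2773/4725 ≈ 0.58688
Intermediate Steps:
a(Z, y) = -19 + y
(2152 + 621)/(a(67, 8 + 35) + 4701) = (2152 + 621)/((-19 + (8 + 35)) + 4701) = 2773/((-19 + 43) + 4701) = 2773/(24 + 4701) = 2773/4725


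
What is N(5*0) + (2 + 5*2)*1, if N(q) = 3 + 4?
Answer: 19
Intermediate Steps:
N(q) = 7
N(5*0) + (2 + 5*2)*1 = 7 + (2 + 5*2)*1 = 7 + (2 + 10)*1 = 7 + 12*1 = 7 + 12 = 19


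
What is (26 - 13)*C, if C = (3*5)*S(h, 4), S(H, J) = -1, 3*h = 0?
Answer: -195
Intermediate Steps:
h = 0 (h = (⅓)*0 = 0)
C = -15 (C = (3*5)*(-1) = 15*(-1) = -15)
(26 - 13)*C = (26 - 13)*(-15) = 13*(-15) = -195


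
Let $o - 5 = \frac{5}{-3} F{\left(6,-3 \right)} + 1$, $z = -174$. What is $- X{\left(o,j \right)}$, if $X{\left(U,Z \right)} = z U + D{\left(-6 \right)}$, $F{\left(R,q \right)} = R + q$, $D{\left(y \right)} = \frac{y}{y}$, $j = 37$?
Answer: $173$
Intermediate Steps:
$D{\left(y \right)} = 1$
$o = 1$ ($o = 5 + \left(\frac{5}{-3} \left(6 - 3\right) + 1\right) = 5 + \left(5 \left(- \frac{1}{3}\right) 3 + 1\right) = 5 + \left(\left(- \frac{5}{3}\right) 3 + 1\right) = 5 + \left(-5 + 1\right) = 5 - 4 = 1$)
$X{\left(U,Z \right)} = 1 - 174 U$ ($X{\left(U,Z \right)} = - 174 U + 1 = 1 - 174 U$)
$- X{\left(o,j \right)} = - (1 - 174) = \left(-1\right) \left(-173\right) = 173$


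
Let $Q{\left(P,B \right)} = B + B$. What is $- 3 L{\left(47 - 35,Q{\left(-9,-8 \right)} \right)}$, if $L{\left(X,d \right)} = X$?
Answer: $-36$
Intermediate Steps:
$Q{\left(P,B \right)} = 2 B$
$- 3 L{\left(47 - 35,Q{\left(-9,-8 \right)} \right)} = - 3 \left(47 - 35\right) = \left(-3\right) 12 = -36$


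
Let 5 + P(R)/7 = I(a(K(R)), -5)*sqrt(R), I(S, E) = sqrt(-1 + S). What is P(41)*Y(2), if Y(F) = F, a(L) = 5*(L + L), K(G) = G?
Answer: -70 + 14*sqrt(16769) ≈ 1742.9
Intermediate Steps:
a(L) = 10*L (a(L) = 5*(2*L) = 10*L)
P(R) = -35 + 7*sqrt(R)*sqrt(-1 + 10*R) (P(R) = -35 + 7*(sqrt(-1 + 10*R)*sqrt(R)) = -35 + 7*(sqrt(R)*sqrt(-1 + 10*R)) = -35 + 7*sqrt(R)*sqrt(-1 + 10*R))
P(41)*Y(2) = (-35 + 7*sqrt(41)*sqrt(-1 + 10*41))*2 = (-35 + 7*sqrt(41)*sqrt(-1 + 410))*2 = (-35 + 7*sqrt(41)*sqrt(409))*2 = (-35 + 7*sqrt(16769))*2 = -70 + 14*sqrt(16769)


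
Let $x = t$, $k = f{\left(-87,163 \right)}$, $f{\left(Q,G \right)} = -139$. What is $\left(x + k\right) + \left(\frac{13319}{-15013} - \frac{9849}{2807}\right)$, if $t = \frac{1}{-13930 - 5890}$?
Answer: $- \frac{17110093073153}{119320621660} \approx -143.4$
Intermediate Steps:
$k = -139$
$t = - \frac{1}{19820}$ ($t = \frac{1}{-19820} = - \frac{1}{19820} \approx -5.0454 \cdot 10^{-5}$)
$x = - \frac{1}{19820} \approx -5.0454 \cdot 10^{-5}$
$\left(x + k\right) + \left(\frac{13319}{-15013} - \frac{9849}{2807}\right) = \left(- \frac{1}{19820} - 139\right) + \left(\frac{13319}{-15013} - \frac{9849}{2807}\right) = - \frac{2754981}{19820} + \left(13319 \left(- \frac{1}{15013}\right) - \frac{1407}{401}\right) = - \frac{2754981}{19820} - \frac{26464210}{6020213} = - \frac{17110093073153}{119320621660}$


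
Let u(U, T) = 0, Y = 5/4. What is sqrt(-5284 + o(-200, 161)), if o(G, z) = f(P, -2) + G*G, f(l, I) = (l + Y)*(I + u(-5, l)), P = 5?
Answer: sqrt(138814)/2 ≈ 186.29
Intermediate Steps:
Y = 5/4 (Y = 5*(1/4) = 5/4 ≈ 1.2500)
f(l, I) = I*(5/4 + l) (f(l, I) = (l + 5/4)*(I + 0) = (5/4 + l)*I = I*(5/4 + l))
o(G, z) = -25/2 + G**2 (o(G, z) = (1/4)*(-2)*(5 + 4*5) + G*G = (1/4)*(-2)*(5 + 20) + G**2 = (1/4)*(-2)*25 + G**2 = -25/2 + G**2)
sqrt(-5284 + o(-200, 161)) = sqrt(-5284 + (-25/2 + (-200)**2)) = sqrt(-5284 + (-25/2 + 40000)) = sqrt(-5284 + 79975/2) = sqrt(69407/2) = sqrt(138814)/2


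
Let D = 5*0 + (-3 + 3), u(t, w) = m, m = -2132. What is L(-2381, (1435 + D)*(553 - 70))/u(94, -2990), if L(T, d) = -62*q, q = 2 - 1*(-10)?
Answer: 186/533 ≈ 0.34897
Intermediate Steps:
u(t, w) = -2132
q = 12 (q = 2 + 10 = 12)
D = 0 (D = 0 + 0 = 0)
L(T, d) = -744 (L(T, d) = -62*12 = -744)
L(-2381, (1435 + D)*(553 - 70))/u(94, -2990) = -744/(-2132) = -744*(-1/2132) = 186/533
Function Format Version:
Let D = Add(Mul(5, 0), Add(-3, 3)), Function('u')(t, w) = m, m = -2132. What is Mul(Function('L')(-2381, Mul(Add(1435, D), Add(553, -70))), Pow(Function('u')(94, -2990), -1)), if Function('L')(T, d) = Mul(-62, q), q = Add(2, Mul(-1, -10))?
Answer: Rational(186, 533) ≈ 0.34897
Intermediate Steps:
Function('u')(t, w) = -2132
q = 12 (q = Add(2, 10) = 12)
D = 0 (D = Add(0, 0) = 0)
Function('L')(T, d) = -744 (Function('L')(T, d) = Mul(-62, 12) = -744)
Mul(Function('L')(-2381, Mul(Add(1435, D), Add(553, -70))), Pow(Function('u')(94, -2990), -1)) = Mul(-744, Pow(-2132, -1)) = Mul(-744, Rational(-1, 2132)) = Rational(186, 533)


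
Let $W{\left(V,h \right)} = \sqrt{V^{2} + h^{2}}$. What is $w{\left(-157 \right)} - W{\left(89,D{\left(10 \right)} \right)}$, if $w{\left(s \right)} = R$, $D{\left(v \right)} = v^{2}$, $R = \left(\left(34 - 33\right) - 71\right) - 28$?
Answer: $-98 - \sqrt{17921} \approx -231.87$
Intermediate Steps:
$R = -98$ ($R = \left(\left(34 - 33\right) - 71\right) - 28 = \left(1 - 71\right) - 28 = -70 - 28 = -98$)
$w{\left(s \right)} = -98$
$w{\left(-157 \right)} - W{\left(89,D{\left(10 \right)} \right)} = -98 - \sqrt{89^{2} + \left(10^{2}\right)^{2}} = -98 - \sqrt{7921 + 100^{2}} = -98 - \sqrt{7921 + 10000} = -98 - \sqrt{17921}$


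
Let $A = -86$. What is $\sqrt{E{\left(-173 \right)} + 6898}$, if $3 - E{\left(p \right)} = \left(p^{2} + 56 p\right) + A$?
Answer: $47 i \sqrt{6} \approx 115.13 i$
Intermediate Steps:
$E{\left(p \right)} = 89 - p^{2} - 56 p$ ($E{\left(p \right)} = 3 - \left(\left(p^{2} + 56 p\right) - 86\right) = 3 - \left(-86 + p^{2} + 56 p\right) = 89 - p^{2} - 56 p$)
$\sqrt{E{\left(-173 \right)} + 6898} = \sqrt{\left(89 - \left(-173\right)^{2} - -9688\right) + 6898} = \sqrt{\left(89 - 29929 + 9688\right) + 6898} = \sqrt{-20152 + 6898} = \sqrt{-13254} = 47 i \sqrt{6}$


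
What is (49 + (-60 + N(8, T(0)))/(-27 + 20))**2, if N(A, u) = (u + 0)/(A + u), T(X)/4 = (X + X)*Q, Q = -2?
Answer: 162409/49 ≈ 3314.5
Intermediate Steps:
T(X) = -16*X (T(X) = 4*((X + X)*(-2)) = 4*((2*X)*(-2)) = 4*(-4*X) = -16*X)
N(A, u) = u/(A + u)
(49 + (-60 + N(8, T(0)))/(-27 + 20))**2 = (49 + (-60 + (-16*0)/(8 - 16*0))/(-27 + 20))**2 = (49 + (-60 + 0/(8 + 0))/(-7))**2 = (49 + (-60 + 0/8)*(-1/7))**2 = (49 + (-60 + 0*(1/8))*(-1/7))**2 = (49 + (-60 + 0)*(-1/7))**2 = (49 - 60*(-1/7))**2 = (49 + 60/7)**2 = (403/7)**2 = 162409/49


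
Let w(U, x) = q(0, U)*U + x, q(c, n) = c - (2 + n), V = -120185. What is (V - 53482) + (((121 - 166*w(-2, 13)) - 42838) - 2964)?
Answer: -221506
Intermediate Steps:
q(c, n) = -2 + c - n (q(c, n) = c + (-2 - n) = -2 + c - n)
w(U, x) = x + U*(-2 - U) (w(U, x) = (-2 + 0 - U)*U + x = (-2 - U)*U + x = U*(-2 - U) + x = x + U*(-2 - U))
(V - 53482) + (((121 - 166*w(-2, 13)) - 42838) - 2964) = (-120185 - 53482) + (((121 - 166*(13 - 1*(-2)*(2 - 2))) - 42838) - 2964) = -173667 + (((121 - 166*(13 - 1*(-2)*0)) - 42838) - 2964) = -173667 + (((121 - 166*(13 + 0)) - 42838) - 2964) = -173667 + (((121 - 166*13) - 42838) - 2964) = -173667 + (((121 - 2158) - 42838) - 2964) = -173667 + ((-2037 - 42838) - 2964) = -173667 + (-44875 - 2964) = -173667 - 47839 = -221506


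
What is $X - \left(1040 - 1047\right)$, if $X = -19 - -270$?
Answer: $258$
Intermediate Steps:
$X = 251$ ($X = -19 + 270 = 251$)
$X - \left(1040 - 1047\right) = 251 - \left(1040 - 1047\right) = 251 - -7 = 251 + 7 = 258$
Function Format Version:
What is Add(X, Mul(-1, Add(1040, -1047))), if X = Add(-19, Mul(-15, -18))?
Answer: 258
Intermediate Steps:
X = 251 (X = Add(-19, 270) = 251)
Add(X, Mul(-1, Add(1040, -1047))) = Add(251, Mul(-1, Add(1040, -1047))) = Add(251, Mul(-1, -7)) = Add(251, 7) = 258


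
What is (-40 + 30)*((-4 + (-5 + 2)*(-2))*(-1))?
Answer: 20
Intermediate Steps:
(-40 + 30)*((-4 + (-5 + 2)*(-2))*(-1)) = -10*(-4 - 3*(-2))*(-1) = -10*(-4 + 6)*(-1) = -20*(-1) = -10*(-2) = 20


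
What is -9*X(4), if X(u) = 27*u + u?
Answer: -1008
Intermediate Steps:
X(u) = 28*u
-9*X(4) = -252*4 = -9*112 = -1008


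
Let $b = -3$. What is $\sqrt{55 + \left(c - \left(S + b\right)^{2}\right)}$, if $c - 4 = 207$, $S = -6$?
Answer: $\sqrt{185} \approx 13.601$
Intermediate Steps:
$c = 211$ ($c = 4 + 207 = 211$)
$\sqrt{55 + \left(c - \left(S + b\right)^{2}\right)} = \sqrt{55 + \left(211 - \left(-6 - 3\right)^{2}\right)} = \sqrt{55 + \left(211 - \left(-9\right)^{2}\right)} = \sqrt{55 + \left(211 - 81\right)} = \sqrt{55 + 130} = \sqrt{185}$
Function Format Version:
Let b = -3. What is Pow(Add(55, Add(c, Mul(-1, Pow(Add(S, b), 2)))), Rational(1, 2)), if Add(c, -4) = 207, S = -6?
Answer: Pow(185, Rational(1, 2)) ≈ 13.601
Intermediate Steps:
c = 211 (c = Add(4, 207) = 211)
Pow(Add(55, Add(c, Mul(-1, Pow(Add(S, b), 2)))), Rational(1, 2)) = Pow(Add(55, Add(211, Mul(-1, Pow(Add(-6, -3), 2)))), Rational(1, 2)) = Pow(Add(55, Add(211, Mul(-1, Pow(-9, 2)))), Rational(1, 2)) = Pow(Add(55, Add(211, Mul(-1, 81))), Rational(1, 2)) = Pow(Add(55, Add(211, -81)), Rational(1, 2)) = Pow(Add(55, 130), Rational(1, 2)) = Pow(185, Rational(1, 2))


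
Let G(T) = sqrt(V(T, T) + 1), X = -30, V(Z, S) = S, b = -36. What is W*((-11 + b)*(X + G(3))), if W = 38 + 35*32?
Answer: 1523928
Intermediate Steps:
G(T) = sqrt(1 + T) (G(T) = sqrt(T + 1) = sqrt(1 + T))
W = 1158 (W = 38 + 1120 = 1158)
W*((-11 + b)*(X + G(3))) = 1158*((-11 - 36)*(-30 + sqrt(1 + 3))) = 1158*(-47*(-30 + sqrt(4))) = 1158*(-47*(-30 + 2)) = 1158*(-47*(-28)) = 1158*1316 = 1523928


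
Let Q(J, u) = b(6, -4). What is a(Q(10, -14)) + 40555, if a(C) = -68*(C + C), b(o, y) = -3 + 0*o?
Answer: 40963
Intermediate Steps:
b(o, y) = -3 (b(o, y) = -3 + 0 = -3)
Q(J, u) = -3
a(C) = -136*C
a(Q(10, -14)) + 40555 = -136*(-3) + 40555 = 408 + 40555 = 40963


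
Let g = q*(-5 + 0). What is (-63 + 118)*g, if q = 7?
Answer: -1925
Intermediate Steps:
g = -35 (g = 7*(-5 + 0) = 7*(-5) = -35)
(-63 + 118)*g = (-63 + 118)*(-35) = 55*(-35) = -1925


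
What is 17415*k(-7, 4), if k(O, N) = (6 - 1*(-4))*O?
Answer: -1219050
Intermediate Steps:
k(O, N) = 10*O (k(O, N) = (6 + 4)*O = 10*O)
17415*k(-7, 4) = 17415*(10*(-7)) = 17415*(-70) = -1219050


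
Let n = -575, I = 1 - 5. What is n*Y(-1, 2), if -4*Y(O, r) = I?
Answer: -575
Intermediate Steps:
I = -4
Y(O, r) = 1 (Y(O, r) = -1/4*(-4) = 1)
n*Y(-1, 2) = -575*1 = -575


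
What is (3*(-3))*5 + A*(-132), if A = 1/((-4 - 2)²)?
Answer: -146/3 ≈ -48.667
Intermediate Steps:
A = 1/36 (A = 1/((-6)²) = 1/36 ≈ 0.027778)
(3*(-3))*5 + A*(-132) = (3*(-3))*5 + (1/36)*(-132) = -9*5 - 11/3 = -45 - 11/3 = -146/3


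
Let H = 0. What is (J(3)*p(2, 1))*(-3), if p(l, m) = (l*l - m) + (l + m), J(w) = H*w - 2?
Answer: 36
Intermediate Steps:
J(w) = -2 (J(w) = 0*w - 2 = 0 - 2 = -2)
p(l, m) = l + l² (p(l, m) = (l² - m) + (l + m) = l + l²)
(J(3)*p(2, 1))*(-3) = -4*(1 + 2)*(-3) = -4*3*(-3) = -2*6*(-3) = -12*(-3) = 36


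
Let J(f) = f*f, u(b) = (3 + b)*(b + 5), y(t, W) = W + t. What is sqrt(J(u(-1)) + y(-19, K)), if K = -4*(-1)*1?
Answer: 7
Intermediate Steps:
K = 4 (K = 4*1 = 4)
u(b) = (3 + b)*(5 + b)
J(f) = f**2
sqrt(J(u(-1)) + y(-19, K)) = sqrt((15 + (-1)**2 + 8*(-1))**2 + (4 - 19)) = sqrt((15 + 1 - 8)**2 - 15) = sqrt(8**2 - 15) = sqrt(64 - 15) = sqrt(49) = 7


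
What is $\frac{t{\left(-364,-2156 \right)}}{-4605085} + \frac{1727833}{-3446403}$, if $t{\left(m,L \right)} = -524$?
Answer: $- \frac{7955011915633}{15870978759255} \approx -0.50123$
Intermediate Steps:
$\frac{t{\left(-364,-2156 \right)}}{-4605085} + \frac{1727833}{-3446403} = - \frac{524}{-4605085} + \frac{1727833}{-3446403} = \left(-524\right) \left(- \frac{1}{4605085}\right) + 1727833 \left(- \frac{1}{3446403}\right) = \frac{524}{4605085} - \frac{1727833}{3446403} = - \frac{7955011915633}{15870978759255}$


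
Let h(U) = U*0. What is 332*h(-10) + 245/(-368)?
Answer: -245/368 ≈ -0.66576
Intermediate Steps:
h(U) = 0
332*h(-10) + 245/(-368) = 332*0 + 245/(-368) = 0 + 245*(-1/368) = 0 - 245/368 = -245/368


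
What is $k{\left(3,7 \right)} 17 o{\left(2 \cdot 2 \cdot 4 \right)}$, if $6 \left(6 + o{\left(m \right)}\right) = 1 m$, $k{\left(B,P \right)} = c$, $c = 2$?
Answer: $- \frac{340}{3} \approx -113.33$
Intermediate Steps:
$k{\left(B,P \right)} = 2$
$o{\left(m \right)} = -6 + \frac{m}{6}$ ($o{\left(m \right)} = -6 + \frac{1 m}{6} = -6 + \frac{m}{6}$)
$k{\left(3,7 \right)} 17 o{\left(2 \cdot 2 \cdot 4 \right)} = 2 \cdot 17 \left(-6 + \frac{2 \cdot 2 \cdot 4}{6}\right) = 34 \left(-6 + \frac{4 \cdot 4}{6}\right) = 34 \left(-6 + \frac{1}{6} \cdot 16\right) = 34 \left(-6 + \frac{8}{3}\right) = 34 \left(- \frac{10}{3}\right) = - \frac{340}{3}$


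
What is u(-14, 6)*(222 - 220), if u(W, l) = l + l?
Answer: 24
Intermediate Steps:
u(W, l) = 2*l
u(-14, 6)*(222 - 220) = (2*6)*(222 - 220) = 12*2 = 24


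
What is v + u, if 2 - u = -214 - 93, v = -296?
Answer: 13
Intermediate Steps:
u = 309 (u = 2 - (-214 - 93) = 2 - 1*(-307) = 2 + 307 = 309)
v + u = -296 + 309 = 13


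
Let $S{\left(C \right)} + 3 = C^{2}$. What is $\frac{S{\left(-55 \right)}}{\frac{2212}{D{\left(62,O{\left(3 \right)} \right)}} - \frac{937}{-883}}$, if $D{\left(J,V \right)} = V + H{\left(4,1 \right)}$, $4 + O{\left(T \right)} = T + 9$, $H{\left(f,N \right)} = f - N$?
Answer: $\frac{29352686}{1963503} \approx 14.949$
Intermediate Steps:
$O{\left(T \right)} = 5 + T$ ($O{\left(T \right)} = -4 + \left(T + 9\right) = -4 + \left(9 + T\right) = 5 + T$)
$D{\left(J,V \right)} = 3 + V$ ($D{\left(J,V \right)} = V + \left(4 - 1\right) = V + 3 = 3 + V$)
$S{\left(C \right)} = -3 + C^{2}$
$\frac{S{\left(-55 \right)}}{\frac{2212}{D{\left(62,O{\left(3 \right)} \right)}} - \frac{937}{-883}} = \frac{-3 + \left(-55\right)^{2}}{\frac{2212}{3 + \left(5 + 3\right)} - \frac{937}{-883}} = \frac{-3 + 3025}{\frac{2212}{3 + 8} - - \frac{937}{883}} = \frac{3022}{\frac{2212}{11} + \frac{937}{883}} = \frac{3022}{\frac{1963503}{9713}} = 3022 \cdot \frac{9713}{1963503} = \frac{29352686}{1963503}$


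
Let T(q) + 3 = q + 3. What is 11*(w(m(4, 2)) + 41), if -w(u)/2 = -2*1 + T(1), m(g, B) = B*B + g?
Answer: 473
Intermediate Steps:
m(g, B) = g + B² (m(g, B) = B² + g = g + B²)
T(q) = q (T(q) = -3 + (q + 3) = -3 + (3 + q) = q)
w(u) = 2 (w(u) = -2*(-2*1 + 1) = -2*(-2 + 1) = -2*(-1) = 2)
11*(w(m(4, 2)) + 41) = 11*(2 + 41) = 11*43 = 473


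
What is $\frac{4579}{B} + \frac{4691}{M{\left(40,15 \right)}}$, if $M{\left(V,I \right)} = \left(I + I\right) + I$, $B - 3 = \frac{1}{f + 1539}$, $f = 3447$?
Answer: $\frac{1097562899}{673155} \approx 1630.5$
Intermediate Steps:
$B = \frac{14959}{4986}$ ($B = 3 + \frac{1}{3447 + 1539} = 3 + \frac{1}{4986} = \frac{14959}{4986} \approx 3.0002$)
$M{\left(V,I \right)} = 3 I$ ($M{\left(V,I \right)} = 2 I + I = 3 I$)
$\frac{4579}{B} + \frac{4691}{M{\left(40,15 \right)}} = \frac{4579}{\frac{14959}{4986}} + \frac{4691}{3 \cdot 15} = 4579 \cdot \frac{4986}{14959} + \frac{4691}{45} = \frac{22830894}{14959} + 4691 \cdot \frac{1}{45} = \frac{22830894}{14959} + \frac{4691}{45} = \frac{1097562899}{673155}$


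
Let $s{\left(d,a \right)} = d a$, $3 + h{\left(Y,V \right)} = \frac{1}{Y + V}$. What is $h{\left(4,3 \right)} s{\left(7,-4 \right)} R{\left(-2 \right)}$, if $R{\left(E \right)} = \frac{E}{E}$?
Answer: $80$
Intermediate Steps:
$h{\left(Y,V \right)} = -3 + \frac{1}{V + Y}$ ($h{\left(Y,V \right)} = -3 + \frac{1}{Y + V} = -3 + \frac{1}{V + Y}$)
$s{\left(d,a \right)} = a d$
$R{\left(E \right)} = 1$
$h{\left(4,3 \right)} s{\left(7,-4 \right)} R{\left(-2 \right)} = \frac{1 - 9 - 12}{3 + 4} \left(\left(-4\right) 7\right) 1 = \frac{1 - 9 - 12}{7} \left(-28\right) 1 = \frac{1}{7} \left(-20\right) \left(-28\right) 1 = \left(- \frac{20}{7}\right) \left(-28\right) 1 = 80 \cdot 1 = 80$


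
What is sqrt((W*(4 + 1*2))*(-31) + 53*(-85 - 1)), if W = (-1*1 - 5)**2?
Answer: I*sqrt(11254) ≈ 106.08*I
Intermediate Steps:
W = 36 (W = (-1 - 5)**2 = (-6)**2 = 36)
sqrt((W*(4 + 1*2))*(-31) + 53*(-85 - 1)) = sqrt((36*(4 + 1*2))*(-31) + 53*(-85 - 1)) = sqrt((36*(4 + 2))*(-31) + 53*(-86)) = sqrt((36*6)*(-31) - 4558) = sqrt(216*(-31) - 4558) = sqrt(-6696 - 4558) = sqrt(-11254) = I*sqrt(11254)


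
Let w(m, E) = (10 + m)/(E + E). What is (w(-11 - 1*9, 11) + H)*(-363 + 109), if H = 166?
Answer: -462534/11 ≈ -42049.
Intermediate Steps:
w(m, E) = (10 + m)/(2*E) (w(m, E) = (10 + m)/((2*E)) = (10 + m)*(1/(2*E)) = (10 + m)/(2*E))
(w(-11 - 1*9, 11) + H)*(-363 + 109) = ((1/2)*(10 + (-11 - 1*9))/11 + 166)*(-363 + 109) = ((1/2)*(1/11)*(10 + (-11 - 9)) + 166)*(-254) = ((1/2)*(1/11)*(10 - 20) + 166)*(-254) = ((1/2)*(1/11)*(-10) + 166)*(-254) = (-5/11 + 166)*(-254) = (1821/11)*(-254) = -462534/11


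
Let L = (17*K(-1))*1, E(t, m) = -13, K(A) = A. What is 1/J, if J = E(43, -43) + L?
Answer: -1/30 ≈ -0.033333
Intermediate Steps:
L = -17 (L = (17*(-1))*1 = -17*1 = -17)
J = -30 (J = -13 - 17 = -30)
1/J = 1/(-30) = -1/30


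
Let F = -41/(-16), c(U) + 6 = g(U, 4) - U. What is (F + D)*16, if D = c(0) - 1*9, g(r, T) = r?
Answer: -199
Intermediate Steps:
c(U) = -6 (c(U) = -6 + (U - U) = -6 + 0 = -6)
D = -15 (D = -6 - 1*9 = -6 - 9 = -15)
F = 41/16 (F = -41*(-1/16) = 41/16 ≈ 2.5625)
(F + D)*16 = (41/16 - 15)*16 = -199/16*16 = -199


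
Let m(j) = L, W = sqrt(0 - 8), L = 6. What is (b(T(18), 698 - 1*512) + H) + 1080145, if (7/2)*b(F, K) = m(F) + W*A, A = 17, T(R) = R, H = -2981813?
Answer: -13311664/7 + 68*I*sqrt(2)/7 ≈ -1.9017e+6 + 13.738*I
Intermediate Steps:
W = 2*I*sqrt(2) (W = sqrt(-8) = 2*I*sqrt(2) ≈ 2.8284*I)
m(j) = 6
b(F, K) = 12/7 + 68*I*sqrt(2)/7 (b(F, K) = 2*(6 + (2*I*sqrt(2))*17)/7 = 2*(6 + 34*I*sqrt(2))/7 = 12/7 + 68*I*sqrt(2)/7)
(b(T(18), 698 - 1*512) + H) + 1080145 = ((12/7 + 68*I*sqrt(2)/7) - 2981813) + 1080145 = (-20872679/7 + 68*I*sqrt(2)/7) + 1080145 = -13311664/7 + 68*I*sqrt(2)/7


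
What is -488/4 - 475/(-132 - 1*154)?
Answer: -34417/286 ≈ -120.34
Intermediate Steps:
-488/4 - 475/(-132 - 1*154) = -488*¼ - 475/(-132 - 154) = -122 - 475/(-286) = -122 - 475*(-1/286) = -122 + 475/286 = -34417/286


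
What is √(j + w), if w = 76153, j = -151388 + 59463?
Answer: 2*I*√3943 ≈ 125.59*I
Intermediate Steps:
j = -91925
√(j + w) = √(-91925 + 76153) = √(-15772) = 2*I*√3943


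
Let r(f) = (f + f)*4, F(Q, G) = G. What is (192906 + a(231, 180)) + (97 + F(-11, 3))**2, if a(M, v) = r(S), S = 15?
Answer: 203026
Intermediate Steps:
r(f) = 8*f (r(f) = (2*f)*4 = 8*f)
a(M, v) = 120 (a(M, v) = 8*15 = 120)
(192906 + a(231, 180)) + (97 + F(-11, 3))**2 = (192906 + 120) + (97 + 3)**2 = 193026 + 100**2 = 193026 + 10000 = 203026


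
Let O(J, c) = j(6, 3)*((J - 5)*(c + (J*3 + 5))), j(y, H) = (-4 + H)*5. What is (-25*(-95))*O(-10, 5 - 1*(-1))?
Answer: -3384375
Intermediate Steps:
j(y, H) = -20 + 5*H
O(J, c) = -5*(-5 + J)*(5 + c + 3*J) (O(J, c) = (-20 + 5*3)*((J - 5)*(c + (J*3 + 5))) = (-20 + 15)*((-5 + J)*(c + (3*J + 5))) = -5*(-5 + J)*(c + (5 + 3*J)) = -5*(-5 + J)*(5 + c + 3*J))
(-25*(-95))*O(-10, 5 - 1*(-1)) = (-25*(-95))*(125 - 15*(-10)² + 25*(5 - 1*(-1)) + 50*(-10) - 5*(-10)*(5 - 1*(-1))) = 2375*(125 - 15*100 + 25*(5 + 1) - 500 - 5*(-10)*(5 + 1)) = 2375*(125 - 1500 + 25*6 - 500 - 5*(-10)*6) = 2375*(125 - 1500 + 150 - 500 + 300) = 2375*(-1425) = -3384375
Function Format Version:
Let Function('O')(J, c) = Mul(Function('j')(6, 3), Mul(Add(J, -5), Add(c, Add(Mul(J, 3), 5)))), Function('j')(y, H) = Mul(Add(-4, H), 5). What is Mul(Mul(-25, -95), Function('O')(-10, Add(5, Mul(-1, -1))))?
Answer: -3384375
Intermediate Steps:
Function('j')(y, H) = Add(-20, Mul(5, H))
Function('O')(J, c) = Mul(-5, Add(-5, J), Add(5, c, Mul(3, J))) (Function('O')(J, c) = Mul(Add(-20, Mul(5, 3)), Mul(Add(J, -5), Add(c, Add(Mul(J, 3), 5)))) = Mul(Add(-20, 15), Mul(Add(-5, J), Add(c, Add(Mul(3, J), 5)))) = Mul(-5, Mul(Add(-5, J), Add(c, Add(5, Mul(3, J))))) = Mul(-5, Mul(Add(-5, J), Add(5, c, Mul(3, J)))) = Mul(-5, Add(-5, J), Add(5, c, Mul(3, J))))
Mul(Mul(-25, -95), Function('O')(-10, Add(5, Mul(-1, -1)))) = Mul(Mul(-25, -95), Add(125, Mul(-15, Pow(-10, 2)), Mul(25, Add(5, Mul(-1, -1))), Mul(50, -10), Mul(-5, -10, Add(5, Mul(-1, -1))))) = Mul(2375, Add(125, Mul(-15, 100), Mul(25, Add(5, 1)), -500, Mul(-5, -10, Add(5, 1)))) = Mul(2375, Add(125, -1500, Mul(25, 6), -500, Mul(-5, -10, 6))) = Mul(2375, Add(125, -1500, 150, -500, 300)) = Mul(2375, -1425) = -3384375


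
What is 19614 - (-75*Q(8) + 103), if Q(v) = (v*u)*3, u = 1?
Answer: 21311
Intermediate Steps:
Q(v) = 3*v (Q(v) = (v*1)*3 = v*3 = 3*v)
19614 - (-75*Q(8) + 103) = 19614 - (-225*8 + 103) = 19614 - (-75*24 + 103) = 19614 - (-1800 + 103) = 19614 - 1*(-1697) = 19614 + 1697 = 21311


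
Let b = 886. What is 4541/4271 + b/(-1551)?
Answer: 3258985/6624321 ≈ 0.49197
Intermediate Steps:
4541/4271 + b/(-1551) = 4541/4271 + 886/(-1551) = 4541*(1/4271) + 886*(-1/1551) = 4541/4271 - 886/1551 = 3258985/6624321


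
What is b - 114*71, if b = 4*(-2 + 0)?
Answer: -8102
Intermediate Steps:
b = -8 (b = 4*(-2) = -8)
b - 114*71 = -8 - 114*71 = -8 - 8094 = -8102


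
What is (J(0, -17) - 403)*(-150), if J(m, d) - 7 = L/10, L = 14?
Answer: 59190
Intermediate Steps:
J(m, d) = 42/5 (J(m, d) = 7 + 14/10 = 7 + 14*(1/10) = 7 + 7/5 = 42/5)
(J(0, -17) - 403)*(-150) = (42/5 - 403)*(-150) = -1973/5*(-150) = 59190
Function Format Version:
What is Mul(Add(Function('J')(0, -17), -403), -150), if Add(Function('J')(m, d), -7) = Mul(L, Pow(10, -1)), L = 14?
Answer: 59190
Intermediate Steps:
Function('J')(m, d) = Rational(42, 5) (Function('J')(m, d) = Add(7, Mul(14, Pow(10, -1))) = Add(7, Mul(14, Rational(1, 10))) = Add(7, Rational(7, 5)) = Rational(42, 5))
Mul(Add(Function('J')(0, -17), -403), -150) = Mul(Add(Rational(42, 5), -403), -150) = Mul(Rational(-1973, 5), -150) = 59190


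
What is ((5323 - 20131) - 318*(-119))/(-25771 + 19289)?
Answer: -11517/3241 ≈ -3.5535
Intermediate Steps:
((5323 - 20131) - 318*(-119))/(-25771 + 19289) = (-14808 + 37842)/(-6482) = 23034*(-1/6482) = -11517/3241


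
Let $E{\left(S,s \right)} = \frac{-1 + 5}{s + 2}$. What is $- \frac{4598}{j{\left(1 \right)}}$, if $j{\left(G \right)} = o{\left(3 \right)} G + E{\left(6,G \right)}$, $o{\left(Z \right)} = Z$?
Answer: $- \frac{13794}{13} \approx -1061.1$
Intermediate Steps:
$E{\left(S,s \right)} = \frac{4}{2 + s}$
$j{\left(G \right)} = 3 G + \frac{4}{2 + G}$
$- \frac{4598}{j{\left(1 \right)}} = - \frac{4598}{\frac{1}{2 + 1} \left(4 + 3 \cdot 1 \left(2 + 1\right)\right)} = - \frac{4598}{\frac{1}{3} \left(4 + 3 \cdot 1 \cdot 3\right)} = - \frac{4598}{\frac{1}{3} \left(4 + 9\right)} = - \frac{4598}{\frac{1}{3} \cdot 13} = - \frac{4598}{\frac{13}{3}} = \left(-4598\right) \frac{3}{13} = - \frac{13794}{13}$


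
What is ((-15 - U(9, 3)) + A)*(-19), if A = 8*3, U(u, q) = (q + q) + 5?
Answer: 38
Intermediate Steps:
U(u, q) = 5 + 2*q (U(u, q) = 2*q + 5 = 5 + 2*q)
A = 24
((-15 - U(9, 3)) + A)*(-19) = ((-15 - (5 + 2*3)) + 24)*(-19) = ((-15 - (5 + 6)) + 24)*(-19) = ((-15 - 1*11) + 24)*(-19) = ((-15 - 11) + 24)*(-19) = (-26 + 24)*(-19) = -2*(-19) = 38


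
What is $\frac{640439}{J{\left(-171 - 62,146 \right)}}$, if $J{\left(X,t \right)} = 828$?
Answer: $\frac{640439}{828} \approx 773.48$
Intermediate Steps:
$\frac{640439}{J{\left(-171 - 62,146 \right)}} = \frac{640439}{828}$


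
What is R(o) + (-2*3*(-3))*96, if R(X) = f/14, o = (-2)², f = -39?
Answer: 24153/14 ≈ 1725.2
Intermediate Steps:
o = 4
R(X) = -39/14
R(o) + (-2*3*(-3))*96 = -39/14 + (-2*3*(-3))*96 = -39/14 - 6*(-3)*96 = -39/14 + 18*96 = -39/14 + 1728 = 24153/14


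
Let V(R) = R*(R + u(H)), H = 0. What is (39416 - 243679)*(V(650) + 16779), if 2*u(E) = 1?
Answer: -89794831852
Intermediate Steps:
u(E) = 1/2 (u(E) = (1/2)*1 = 1/2)
V(R) = R*(1/2 + R) (V(R) = R*(R + 1/2) = R*(1/2 + R))
(39416 - 243679)*(V(650) + 16779) = (39416 - 243679)*(650*(1/2 + 650) + 16779) = -204263*(650*(1301/2) + 16779) = -204263*(422825 + 16779) = -204263*439604 = -89794831852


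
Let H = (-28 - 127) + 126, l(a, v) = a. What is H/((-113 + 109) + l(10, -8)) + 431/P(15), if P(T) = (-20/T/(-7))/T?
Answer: 407237/12 ≈ 33936.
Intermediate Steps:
P(T) = 20/(7*T²) (P(T) = (-20/T*(-⅐))/T = (20/(7*T))/T = 20/(7*T²))
H = -29 (H = -155 + 126 = -29)
H/((-113 + 109) + l(10, -8)) + 431/P(15) = -29/((-113 + 109) + 10) + 431/(((20/7)/15²)) = -29/(-4 + 10) + 431/(((20/7)*(1/225))) = -29/6 + 431/(4/315) = -29*⅙ + 431*(315/4) = -29/6 + 135765/4 = 407237/12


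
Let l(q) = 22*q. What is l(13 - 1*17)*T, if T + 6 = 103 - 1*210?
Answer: 9944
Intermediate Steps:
T = -113 (T = -6 + (103 - 1*210) = -6 + (103 - 210) = -6 - 107 = -113)
l(13 - 1*17)*T = (22*(13 - 1*17))*(-113) = (22*(13 - 17))*(-113) = (22*(-4))*(-113) = -88*(-113) = 9944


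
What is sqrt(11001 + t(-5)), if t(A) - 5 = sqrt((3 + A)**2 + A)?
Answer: sqrt(11006 + I) ≈ 104.91 + 0.0048*I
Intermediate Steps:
t(A) = 5 + sqrt(A + (3 + A)**2) (t(A) = 5 + sqrt((3 + A)**2 + A) = 5 + sqrt(A + (3 + A)**2))
sqrt(11001 + t(-5)) = sqrt(11001 + (5 + sqrt(-5 + (3 - 5)**2))) = sqrt(11001 + (5 + sqrt(-5 + (-2)**2))) = sqrt(11001 + (5 + sqrt(-5 + 4))) = sqrt(11001 + (5 + sqrt(-1))) = sqrt(11001 + (5 + I)) = sqrt(11006 + I)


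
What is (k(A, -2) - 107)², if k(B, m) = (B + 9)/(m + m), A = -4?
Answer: 187489/16 ≈ 11718.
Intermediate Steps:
k(B, m) = (9 + B)/(2*m) (k(B, m) = (9 + B)/((2*m)) = (9 + B)*(1/(2*m)) = (9 + B)/(2*m))
(k(A, -2) - 107)² = ((½)*(9 - 4)/(-2) - 107)² = ((½)*(-½)*5 - 107)² = (-5/4 - 107)² = (-433/4)² = 187489/16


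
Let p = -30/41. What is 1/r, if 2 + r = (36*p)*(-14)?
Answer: 41/15038 ≈ 0.0027264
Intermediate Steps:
p = -30/41 (p = -30*1/41 = -30/41 ≈ -0.73171)
r = 15038/41 (r = -2 + (36*(-30/41))*(-14) = -2 - 1080/41*(-14) = -2 + 15120/41 = 15038/41 ≈ 366.78)
1/r = 1/(15038/41) = 41/15038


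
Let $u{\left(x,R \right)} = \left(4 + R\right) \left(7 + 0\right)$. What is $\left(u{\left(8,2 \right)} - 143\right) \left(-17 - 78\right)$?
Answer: $9595$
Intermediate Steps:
$u{\left(x,R \right)} = 28 + 7 R$ ($u{\left(x,R \right)} = \left(4 + R\right) 7 = 28 + 7 R$)
$\left(u{\left(8,2 \right)} - 143\right) \left(-17 - 78\right) = \left(\left(28 + 7 \cdot 2\right) - 143\right) \left(-17 - 78\right) = \left(\left(28 + 14\right) - 143\right) \left(-95\right) = \left(42 - 143\right) \left(-95\right) = \left(-101\right) \left(-95\right) = 9595$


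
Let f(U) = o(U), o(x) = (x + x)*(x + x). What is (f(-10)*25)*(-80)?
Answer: -800000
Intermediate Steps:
o(x) = 4*x**2 (o(x) = (2*x)*(2*x) = 4*x**2)
f(U) = 4*U**2
(f(-10)*25)*(-80) = ((4*(-10)**2)*25)*(-80) = ((4*100)*25)*(-80) = (400*25)*(-80) = 10000*(-80) = -800000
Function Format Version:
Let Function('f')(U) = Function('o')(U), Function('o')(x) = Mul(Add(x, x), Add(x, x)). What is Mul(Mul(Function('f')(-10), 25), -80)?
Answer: -800000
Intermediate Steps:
Function('o')(x) = Mul(4, Pow(x, 2)) (Function('o')(x) = Mul(Mul(2, x), Mul(2, x)) = Mul(4, Pow(x, 2)))
Function('f')(U) = Mul(4, Pow(U, 2))
Mul(Mul(Function('f')(-10), 25), -80) = Mul(Mul(Mul(4, Pow(-10, 2)), 25), -80) = Mul(Mul(Mul(4, 100), 25), -80) = Mul(Mul(400, 25), -80) = Mul(10000, -80) = -800000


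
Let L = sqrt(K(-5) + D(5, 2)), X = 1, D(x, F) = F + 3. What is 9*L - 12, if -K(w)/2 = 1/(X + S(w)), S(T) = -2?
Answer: -12 + 9*sqrt(7) ≈ 11.812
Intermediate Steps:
D(x, F) = 3 + F
K(w) = 2 (K(w) = -2/(1 - 2) = -2/(-1) = -2*(-1) = 2)
L = sqrt(7) (L = sqrt(2 + (3 + 2)) = sqrt(2 + 5) = sqrt(7) ≈ 2.6458)
9*L - 12 = 9*sqrt(7) - 12 = -12 + 9*sqrt(7)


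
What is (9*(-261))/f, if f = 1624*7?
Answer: -81/392 ≈ -0.20663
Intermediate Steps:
f = 11368
(9*(-261))/f = (9*(-261))/11368 = -2349*1/11368 = -81/392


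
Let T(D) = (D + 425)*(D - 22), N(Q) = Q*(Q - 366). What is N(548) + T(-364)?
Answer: 76190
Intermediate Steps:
N(Q) = Q*(-366 + Q)
T(D) = (-22 + D)*(425 + D) (T(D) = (425 + D)*(-22 + D) = (-22 + D)*(425 + D))
N(548) + T(-364) = 548*(-366 + 548) + (-9350 + (-364)**2 + 403*(-364)) = 548*182 + (-9350 + 132496 - 146692) = 99736 - 23546 = 76190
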